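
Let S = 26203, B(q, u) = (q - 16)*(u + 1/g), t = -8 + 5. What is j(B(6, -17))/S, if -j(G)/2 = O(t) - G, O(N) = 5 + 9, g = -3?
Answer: 956/78609 ≈ 0.012161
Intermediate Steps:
t = -3
O(N) = 14
B(q, u) = (-16 + q)*(-⅓ + u) (B(q, u) = (q - 16)*(u + 1/(-3)) = (-16 + q)*(u - ⅓) = (-16 + q)*(-⅓ + u))
j(G) = -28 + 2*G (j(G) = -2*(14 - G) = -28 + 2*G)
j(B(6, -17))/S = (-28 + 2*(16/3 - ⅓*6 - 17*(-16 + 6)))/26203 = (-28 + 2*(16/3 - 2 - 17*(-10)))*(1/26203) = (-28 + 2*(16/3 - 2 + 170))*(1/26203) = (-28 + 2*(520/3))*(1/26203) = (-28 + 1040/3)*(1/26203) = (956/3)*(1/26203) = 956/78609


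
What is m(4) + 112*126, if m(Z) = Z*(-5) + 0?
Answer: 14092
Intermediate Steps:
m(Z) = -5*Z (m(Z) = -5*Z + 0 = -5*Z)
m(4) + 112*126 = -5*4 + 112*126 = -20 + 14112 = 14092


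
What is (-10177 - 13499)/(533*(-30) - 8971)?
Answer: 23676/24961 ≈ 0.94852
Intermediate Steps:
(-10177 - 13499)/(533*(-30) - 8971) = -23676/(-15990 - 8971) = -23676/(-24961) = -23676*(-1/24961) = 23676/24961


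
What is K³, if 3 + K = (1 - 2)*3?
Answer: -216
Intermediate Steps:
K = -6 (K = -3 + (1 - 2)*3 = -3 - 1*3 = -3 - 3 = -6)
K³ = (-6)³ = -216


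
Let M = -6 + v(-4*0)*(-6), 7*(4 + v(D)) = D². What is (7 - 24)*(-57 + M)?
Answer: 663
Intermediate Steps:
v(D) = -4 + D²/7
M = 18 (M = -6 + (-4 + (-4*0)²/7)*(-6) = -6 + (-4 + (⅐)*0²)*(-6) = -6 + (-4 + (⅐)*0)*(-6) = -6 + (-4 + 0)*(-6) = -6 - 4*(-6) = -6 + 24 = 18)
(7 - 24)*(-57 + M) = (7 - 24)*(-57 + 18) = -17*(-39) = 663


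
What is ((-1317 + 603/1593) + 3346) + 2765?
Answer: 848605/177 ≈ 4794.4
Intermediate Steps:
((-1317 + 603/1593) + 3346) + 2765 = ((-1317 + 603*(1/1593)) + 3346) + 2765 = ((-1317 + 67/177) + 3346) + 2765 = (-233042/177 + 3346) + 2765 = 359200/177 + 2765 = 848605/177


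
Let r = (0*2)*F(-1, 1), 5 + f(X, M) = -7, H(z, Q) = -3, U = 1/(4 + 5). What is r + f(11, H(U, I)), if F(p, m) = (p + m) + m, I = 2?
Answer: -12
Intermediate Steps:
U = ⅑ (U = 1/9 = ⅑ ≈ 0.11111)
f(X, M) = -12 (f(X, M) = -5 - 7 = -12)
F(p, m) = p + 2*m (F(p, m) = (m + p) + m = p + 2*m)
r = 0 (r = (0*2)*(-1 + 2*1) = 0*(-1 + 2) = 0*1 = 0)
r + f(11, H(U, I)) = 0 - 12 = -12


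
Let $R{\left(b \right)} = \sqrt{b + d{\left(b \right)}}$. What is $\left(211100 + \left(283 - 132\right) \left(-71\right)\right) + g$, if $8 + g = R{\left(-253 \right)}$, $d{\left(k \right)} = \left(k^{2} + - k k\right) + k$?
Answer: $200371 + i \sqrt{506} \approx 2.0037 \cdot 10^{5} + 22.494 i$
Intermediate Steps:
$d{\left(k \right)} = k$ ($d{\left(k \right)} = \left(k^{2} - k^{2}\right) + k = 0 + k = k$)
$R{\left(b \right)} = \sqrt{2} \sqrt{b}$ ($R{\left(b \right)} = \sqrt{b + b} = \sqrt{2 b} = \sqrt{2} \sqrt{b}$)
$g = -8 + i \sqrt{506}$ ($g = -8 + \sqrt{2} \sqrt{-253} = -8 + \sqrt{2} i \sqrt{253} = -8 + i \sqrt{506} \approx -8.0 + 22.494 i$)
$\left(211100 + \left(283 - 132\right) \left(-71\right)\right) + g = \left(211100 + \left(283 - 132\right) \left(-71\right)\right) - \left(8 - i \sqrt{506}\right) = \left(211100 + 151 \left(-71\right)\right) - \left(8 - i \sqrt{506}\right) = \left(211100 - 10721\right) - \left(8 - i \sqrt{506}\right) = 200379 - \left(8 - i \sqrt{506}\right) = 200371 + i \sqrt{506}$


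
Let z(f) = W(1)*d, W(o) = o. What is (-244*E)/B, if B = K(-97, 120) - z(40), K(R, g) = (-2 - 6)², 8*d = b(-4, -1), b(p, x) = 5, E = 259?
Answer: -505568/507 ≈ -997.18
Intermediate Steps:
d = 5/8 (d = (⅛)*5 = 5/8 ≈ 0.62500)
z(f) = 5/8 (z(f) = 1*(5/8) = 5/8)
K(R, g) = 64 (K(R, g) = (-8)² = 64)
B = 507/8 (B = 64 - 1*5/8 = 64 - 5/8 = 507/8 ≈ 63.375)
(-244*E)/B = (-244*259)/(507/8) = -63196*8/507 = -505568/507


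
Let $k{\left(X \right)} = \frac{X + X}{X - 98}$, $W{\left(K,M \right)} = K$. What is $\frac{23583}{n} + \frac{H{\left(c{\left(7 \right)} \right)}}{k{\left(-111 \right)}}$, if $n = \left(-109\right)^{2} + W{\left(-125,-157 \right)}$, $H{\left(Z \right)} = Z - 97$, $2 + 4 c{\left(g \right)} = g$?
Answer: $- \frac{230022707}{2609832} \approx -88.137$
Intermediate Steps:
$c{\left(g \right)} = - \frac{1}{2} + \frac{g}{4}$
$k{\left(X \right)} = \frac{2 X}{-98 + X}$
$H{\left(Z \right)} = -97 + Z$
$n = 11756$ ($n = \left(-109\right)^{2} - 125 = 11881 - 125 = 11756$)
$\frac{23583}{n} + \frac{H{\left(c{\left(7 \right)} \right)}}{k{\left(-111 \right)}} = \frac{23583}{11756} + \frac{-97 + \left(- \frac{1}{2} + \frac{1}{4} \cdot 7\right)}{2 \left(-111\right) \frac{1}{-98 - 111}} = 23583 \cdot \frac{1}{11756} + \frac{-97 + \left(- \frac{1}{2} + \frac{7}{4}\right)}{2 \left(-111\right) \frac{1}{-209}} = \frac{23583}{11756} + \frac{-97 + \frac{5}{4}}{2 \left(-111\right) \left(- \frac{1}{209}\right)} = \frac{23583}{11756} - \frac{383}{4 \cdot \frac{222}{209}} = \frac{23583}{11756} - \frac{80047}{888} = - \frac{230022707}{2609832}$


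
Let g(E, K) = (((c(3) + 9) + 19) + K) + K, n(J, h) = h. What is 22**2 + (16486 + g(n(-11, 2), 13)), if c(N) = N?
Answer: 17027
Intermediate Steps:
g(E, K) = 31 + 2*K (g(E, K) = (((3 + 9) + 19) + K) + K = ((12 + 19) + K) + K = (31 + K) + K = 31 + 2*K)
22**2 + (16486 + g(n(-11, 2), 13)) = 22**2 + (16486 + (31 + 2*13)) = 484 + (16486 + (31 + 26)) = 484 + (16486 + 57) = 484 + 16543 = 17027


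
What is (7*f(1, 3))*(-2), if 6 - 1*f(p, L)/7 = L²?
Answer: 294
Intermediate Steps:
f(p, L) = 42 - 7*L²
(7*f(1, 3))*(-2) = (7*(42 - 7*3²))*(-2) = (7*(42 - 7*9))*(-2) = (7*(42 - 63))*(-2) = (7*(-21))*(-2) = -147*(-2) = 294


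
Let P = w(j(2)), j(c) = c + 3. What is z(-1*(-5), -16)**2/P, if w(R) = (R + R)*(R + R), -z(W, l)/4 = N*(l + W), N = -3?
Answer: 4356/25 ≈ 174.24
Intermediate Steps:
j(c) = 3 + c
z(W, l) = 12*W + 12*l (z(W, l) = -(-12)*(l + W) = -(-12)*(W + l) = -4*(-3*W - 3*l) = 12*W + 12*l)
w(R) = 4*R**2 (w(R) = (2*R)*(2*R) = 4*R**2)
P = 100 (P = 4*(3 + 2)**2 = 4*5**2 = 4*25 = 100)
z(-1*(-5), -16)**2/P = (12*(-1*(-5)) + 12*(-16))**2/100 = (12*5 - 192)**2*(1/100) = (60 - 192)**2*(1/100) = (-132)**2*(1/100) = 17424*(1/100) = 4356/25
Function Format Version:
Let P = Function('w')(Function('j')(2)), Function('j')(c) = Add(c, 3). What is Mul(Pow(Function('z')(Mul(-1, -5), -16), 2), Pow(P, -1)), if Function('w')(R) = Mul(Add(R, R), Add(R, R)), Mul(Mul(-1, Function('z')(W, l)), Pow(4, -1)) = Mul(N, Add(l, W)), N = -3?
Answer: Rational(4356, 25) ≈ 174.24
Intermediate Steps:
Function('j')(c) = Add(3, c)
Function('z')(W, l) = Add(Mul(12, W), Mul(12, l)) (Function('z')(W, l) = Mul(-4, Mul(-3, Add(l, W))) = Mul(-4, Mul(-3, Add(W, l))) = Mul(-4, Add(Mul(-3, W), Mul(-3, l))) = Add(Mul(12, W), Mul(12, l)))
Function('w')(R) = Mul(4, Pow(R, 2)) (Function('w')(R) = Mul(Mul(2, R), Mul(2, R)) = Mul(4, Pow(R, 2)))
P = 100 (P = Mul(4, Pow(Add(3, 2), 2)) = Mul(4, Pow(5, 2)) = Mul(4, 25) = 100)
Mul(Pow(Function('z')(Mul(-1, -5), -16), 2), Pow(P, -1)) = Mul(Pow(Add(Mul(12, Mul(-1, -5)), Mul(12, -16)), 2), Pow(100, -1)) = Mul(Pow(Add(Mul(12, 5), -192), 2), Rational(1, 100)) = Mul(Pow(Add(60, -192), 2), Rational(1, 100)) = Mul(Pow(-132, 2), Rational(1, 100)) = Mul(17424, Rational(1, 100)) = Rational(4356, 25)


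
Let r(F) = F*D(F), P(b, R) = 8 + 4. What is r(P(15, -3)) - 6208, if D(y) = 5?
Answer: -6148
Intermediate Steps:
P(b, R) = 12
r(F) = 5*F (r(F) = F*5 = 5*F)
r(P(15, -3)) - 6208 = 5*12 - 6208 = 60 - 6208 = -6148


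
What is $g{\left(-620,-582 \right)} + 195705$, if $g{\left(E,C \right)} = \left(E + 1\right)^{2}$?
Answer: $578866$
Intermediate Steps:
$g{\left(E,C \right)} = \left(1 + E\right)^{2}$
$g{\left(-620,-582 \right)} + 195705 = \left(1 - 620\right)^{2} + 195705 = \left(-619\right)^{2} + 195705 = 383161 + 195705 = 578866$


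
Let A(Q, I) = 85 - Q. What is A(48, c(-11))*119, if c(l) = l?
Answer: 4403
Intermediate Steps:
A(48, c(-11))*119 = (85 - 1*48)*119 = (85 - 48)*119 = 37*119 = 4403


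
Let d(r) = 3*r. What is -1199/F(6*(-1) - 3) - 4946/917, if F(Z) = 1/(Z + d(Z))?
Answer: 39576442/917 ≈ 43159.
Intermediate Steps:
F(Z) = 1/(4*Z) (F(Z) = 1/(Z + 3*Z) = 1/(4*Z))
-1199/F(6*(-1) - 3) - 4946/917 = -1199/(1/(4*(6*(-1) - 3))) - 4946/917 = -1199/(1/(4*(-6 - 3))) - 4946*1/917 = -1199/((1/4)/(-9)) - 4946/917 = -1199/((1/4)*(-1/9)) - 4946/917 = -1199/(-1/36) - 4946/917 = -1199*(-36) - 4946/917 = 43164 - 4946/917 = 39576442/917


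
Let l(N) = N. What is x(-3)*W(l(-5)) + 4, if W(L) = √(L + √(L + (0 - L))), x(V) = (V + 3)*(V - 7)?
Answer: 4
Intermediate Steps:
x(V) = (-7 + V)*(3 + V) (x(V) = (3 + V)*(-7 + V) = (-7 + V)*(3 + V))
W(L) = √L (W(L) = √(L + √(L - L)) = √(L + √0) = √(L + 0) = √L)
x(-3)*W(l(-5)) + 4 = (-21 + (-3)² - 4*(-3))*√(-5) + 4 = (-21 + 9 + 12)*(I*√5) + 4 = 0*(I*√5) + 4 = 0 + 4 = 4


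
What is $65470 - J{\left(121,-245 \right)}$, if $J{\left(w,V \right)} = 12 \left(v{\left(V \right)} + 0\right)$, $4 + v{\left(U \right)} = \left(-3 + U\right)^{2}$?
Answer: $-672530$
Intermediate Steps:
$v{\left(U \right)} = -4 + \left(-3 + U\right)^{2}$
$J{\left(w,V \right)} = -48 + 12 \left(-3 + V\right)^{2}$ ($J{\left(w,V \right)} = 12 \left(\left(-4 + \left(-3 + V\right)^{2}\right) + 0\right) = 12 \left(-4 + \left(-3 + V\right)^{2}\right) = -48 + 12 \left(-3 + V\right)^{2}$)
$65470 - J{\left(121,-245 \right)} = 65470 - \left(-48 + 12 \left(-3 - 245\right)^{2}\right) = 65470 - \left(-48 + 12 \left(-248\right)^{2}\right) = 65470 - \left(-48 + 12 \cdot 61504\right) = 65470 - \left(-48 + 738048\right) = 65470 - 738000 = -672530$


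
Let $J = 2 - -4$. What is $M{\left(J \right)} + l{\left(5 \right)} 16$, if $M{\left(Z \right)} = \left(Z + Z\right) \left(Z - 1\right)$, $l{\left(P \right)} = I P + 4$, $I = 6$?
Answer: $604$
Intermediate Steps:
$l{\left(P \right)} = 4 + 6 P$ ($l{\left(P \right)} = 6 P + 4 = 4 + 6 P$)
$J = 6$ ($J = 2 + 4 = 6$)
$M{\left(Z \right)} = 2 Z \left(-1 + Z\right)$
$M{\left(J \right)} + l{\left(5 \right)} 16 = 2 \cdot 6 \left(-1 + 6\right) + \left(4 + 6 \cdot 5\right) 16 = 2 \cdot 6 \cdot 5 + \left(4 + 30\right) 16 = 60 + 34 \cdot 16 = 60 + 544 = 604$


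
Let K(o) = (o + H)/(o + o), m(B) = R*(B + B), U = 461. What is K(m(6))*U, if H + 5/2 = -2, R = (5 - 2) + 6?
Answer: 10603/48 ≈ 220.90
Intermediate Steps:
R = 9 (R = 3 + 6 = 9)
H = -9/2 (H = -5/2 - 2 = -9/2 ≈ -4.5000)
m(B) = 18*B (m(B) = 9*(B + B) = 9*(2*B) = 18*B)
K(o) = (-9/2 + o)/(2*o) (K(o) = (o - 9/2)/(o + o) = (-9/2 + o)/((2*o)) = (-9/2 + o)*(1/(2*o)) = (-9/2 + o)/(2*o))
K(m(6))*U = ((-9 + 2*(18*6))/(4*((18*6))))*461 = ((1/4)*(-9 + 2*108)/108)*461 = ((1/4)*(1/108)*(-9 + 216))*461 = ((1/4)*(1/108)*207)*461 = (23/48)*461 = 10603/48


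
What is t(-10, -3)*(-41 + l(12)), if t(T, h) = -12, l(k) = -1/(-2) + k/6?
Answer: 462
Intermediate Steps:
l(k) = ½ + k/6 (l(k) = -1*(-½) + k*(⅙) = ½ + k/6)
t(-10, -3)*(-41 + l(12)) = -12*(-41 + (½ + (⅙)*12)) = -12*(-41 + (½ + 2)) = -12*(-41 + 5/2) = -12*(-77/2) = 462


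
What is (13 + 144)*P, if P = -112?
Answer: -17584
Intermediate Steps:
(13 + 144)*P = (13 + 144)*(-112) = 157*(-112) = -17584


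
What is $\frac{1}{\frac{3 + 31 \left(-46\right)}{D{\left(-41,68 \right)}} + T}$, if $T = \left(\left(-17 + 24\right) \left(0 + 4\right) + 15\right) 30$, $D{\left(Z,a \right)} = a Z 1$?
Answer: $\frac{2788}{3597943} \approx 0.00077489$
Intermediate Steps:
$D{\left(Z,a \right)} = Z a$ ($D{\left(Z,a \right)} = Z a 1 = Z a$)
$T = 1290$ ($T = \left(7 \cdot 4 + 15\right) 30 = \left(28 + 15\right) 30 = 43 \cdot 30 = 1290$)
$\frac{1}{\frac{3 + 31 \left(-46\right)}{D{\left(-41,68 \right)}} + T} = \frac{1}{\frac{3 + 31 \left(-46\right)}{\left(-41\right) 68} + 1290} = \frac{1}{\frac{3 - 1426}{-2788} + 1290} = \frac{1}{\left(-1423\right) \left(- \frac{1}{2788}\right) + 1290} = \frac{1}{\frac{1423}{2788} + 1290} = \frac{1}{\frac{3597943}{2788}} = \frac{2788}{3597943}$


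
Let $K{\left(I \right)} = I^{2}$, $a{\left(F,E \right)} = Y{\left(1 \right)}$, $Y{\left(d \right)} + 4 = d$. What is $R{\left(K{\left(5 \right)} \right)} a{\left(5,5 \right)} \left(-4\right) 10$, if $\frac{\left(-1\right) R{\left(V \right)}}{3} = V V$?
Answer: $-225000$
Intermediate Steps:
$Y{\left(d \right)} = -4 + d$
$a{\left(F,E \right)} = -3$ ($a{\left(F,E \right)} = -4 + 1 = -3$)
$R{\left(V \right)} = - 3 V^{2}$ ($R{\left(V \right)} = - 3 V V = - 3 V^{2}$)
$R{\left(K{\left(5 \right)} \right)} a{\left(5,5 \right)} \left(-4\right) 10 = - 3 \left(5^{2}\right)^{2} \left(-3\right) \left(-4\right) 10 = - 3 \cdot 25^{2} \cdot 12 \cdot 10 = \left(-3\right) 625 \cdot 120 = \left(-1875\right) 120 = -225000$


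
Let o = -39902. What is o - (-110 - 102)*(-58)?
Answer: -52198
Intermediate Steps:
o - (-110 - 102)*(-58) = -39902 - (-110 - 102)*(-58) = -39902 - (-212)*(-58) = -39902 - 1*12296 = -39902 - 12296 = -52198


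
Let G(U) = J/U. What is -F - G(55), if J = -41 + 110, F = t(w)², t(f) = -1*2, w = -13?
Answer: -289/55 ≈ -5.2545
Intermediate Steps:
t(f) = -2
F = 4 (F = (-2)² = 4)
J = 69
G(U) = 69/U
-F - G(55) = -1*4 - 69/55 = -4 - 69/55 = -289/55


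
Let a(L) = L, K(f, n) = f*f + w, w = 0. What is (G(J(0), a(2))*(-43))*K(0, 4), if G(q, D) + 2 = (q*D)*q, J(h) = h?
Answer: 0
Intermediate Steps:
K(f, n) = f² (K(f, n) = f*f + 0 = f² + 0 = f²)
G(q, D) = -2 + D*q² (G(q, D) = -2 + (q*D)*q = -2 + (D*q)*q = -2 + D*q²)
(G(J(0), a(2))*(-43))*K(0, 4) = ((-2 + 2*0²)*(-43))*0² = ((-2 + 2*0)*(-43))*0 = ((-2 + 0)*(-43))*0 = -2*(-43)*0 = 86*0 = 0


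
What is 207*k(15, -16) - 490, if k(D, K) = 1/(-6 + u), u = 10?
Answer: -1753/4 ≈ -438.25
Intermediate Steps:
k(D, K) = ¼ (k(D, K) = 1/(-6 + 10) = 1/4 = ¼)
207*k(15, -16) - 490 = 207*(¼) - 490 = 207/4 - 490 = -1753/4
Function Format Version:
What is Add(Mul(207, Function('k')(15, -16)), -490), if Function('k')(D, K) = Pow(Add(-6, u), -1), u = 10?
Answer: Rational(-1753, 4) ≈ -438.25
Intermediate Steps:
Function('k')(D, K) = Rational(1, 4) (Function('k')(D, K) = Pow(Add(-6, 10), -1) = Pow(4, -1) = Rational(1, 4))
Add(Mul(207, Function('k')(15, -16)), -490) = Add(Mul(207, Rational(1, 4)), -490) = Add(Rational(207, 4), -490) = Rational(-1753, 4)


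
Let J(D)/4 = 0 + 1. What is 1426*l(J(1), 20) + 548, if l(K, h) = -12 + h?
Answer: 11956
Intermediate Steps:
J(D) = 4 (J(D) = 4*(0 + 1) = 4*1 = 4)
1426*l(J(1), 20) + 548 = 1426*(-12 + 20) + 548 = 1426*8 + 548 = 11408 + 548 = 11956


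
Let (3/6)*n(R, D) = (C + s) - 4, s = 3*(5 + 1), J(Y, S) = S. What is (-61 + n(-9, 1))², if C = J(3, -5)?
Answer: 1849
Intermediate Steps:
C = -5
s = 18 (s = 3*6 = 18)
n(R, D) = 18 (n(R, D) = 2*((-5 + 18) - 4) = 2*(13 - 4) = 2*9 = 18)
(-61 + n(-9, 1))² = (-61 + 18)² = (-43)² = 1849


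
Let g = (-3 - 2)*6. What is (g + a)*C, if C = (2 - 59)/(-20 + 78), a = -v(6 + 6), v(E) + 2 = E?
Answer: 1140/29 ≈ 39.310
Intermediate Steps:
v(E) = -2 + E
g = -30 (g = -5*6 = -30)
a = -10 (a = -(-2 + (6 + 6)) = -(-2 + 12) = -1*10 = -10)
C = -57/58 ≈ -0.98276
(g + a)*C = (-30 - 10)*(-57/58) = -40*(-57/58) = 1140/29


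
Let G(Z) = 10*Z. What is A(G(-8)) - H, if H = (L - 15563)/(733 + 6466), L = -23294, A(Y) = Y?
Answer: -537063/7199 ≈ -74.602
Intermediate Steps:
H = -38857/7199 (H = (-23294 - 15563)/(733 + 6466) = -38857/7199 ≈ -5.3976)
A(G(-8)) - H = 10*(-8) - 1*(-38857/7199) = -80 + 38857/7199 = -537063/7199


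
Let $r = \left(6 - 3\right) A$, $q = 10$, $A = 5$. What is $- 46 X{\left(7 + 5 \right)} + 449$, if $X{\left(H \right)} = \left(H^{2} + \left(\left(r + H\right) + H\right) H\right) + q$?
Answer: $-28163$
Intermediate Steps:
$r = 15$ ($r = \left(6 - 3\right) 5 = 3 \cdot 5 = 15$)
$X{\left(H \right)} = 10 + H^{2} + H \left(15 + 2 H\right)$ ($X{\left(H \right)} = \left(H^{2} + \left(\left(15 + H\right) + H\right) H\right) + 10 = \left(H^{2} + \left(15 + 2 H\right) H\right) + 10 = \left(H^{2} + H \left(15 + 2 H\right)\right) + 10 = 10 + H^{2} + H \left(15 + 2 H\right)$)
$- 46 X{\left(7 + 5 \right)} + 449 = - 46 \left(10 + 3 \left(7 + 5\right)^{2} + 15 \left(7 + 5\right)\right) + 449 = - 46 \left(10 + 3 \cdot 12^{2} + 15 \cdot 12\right) + 449 = - 46 \left(10 + 3 \cdot 144 + 180\right) + 449 = - 46 \left(10 + 432 + 180\right) + 449 = \left(-46\right) 622 + 449 = -28612 + 449 = -28163$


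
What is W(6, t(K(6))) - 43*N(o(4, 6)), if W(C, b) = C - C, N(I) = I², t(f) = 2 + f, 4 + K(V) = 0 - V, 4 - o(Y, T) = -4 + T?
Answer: -172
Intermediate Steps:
o(Y, T) = 8 - T (o(Y, T) = 4 - (-4 + T) = 4 + (4 - T) = 8 - T)
K(V) = -4 - V (K(V) = -4 + (0 - V) = -4 - V)
W(C, b) = 0
W(6, t(K(6))) - 43*N(o(4, 6)) = 0 - 43*(8 - 1*6)² = 0 - 43*(8 - 6)² = 0 - 43*2² = 0 - 43*4 = 0 - 172 = -172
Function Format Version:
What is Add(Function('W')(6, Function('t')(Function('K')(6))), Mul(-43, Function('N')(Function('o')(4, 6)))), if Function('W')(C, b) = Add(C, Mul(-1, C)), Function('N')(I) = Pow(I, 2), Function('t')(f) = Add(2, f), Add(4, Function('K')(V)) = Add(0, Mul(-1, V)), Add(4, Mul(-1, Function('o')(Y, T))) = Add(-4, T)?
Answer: -172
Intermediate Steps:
Function('o')(Y, T) = Add(8, Mul(-1, T)) (Function('o')(Y, T) = Add(4, Mul(-1, Add(-4, T))) = Add(4, Add(4, Mul(-1, T))) = Add(8, Mul(-1, T)))
Function('K')(V) = Add(-4, Mul(-1, V)) (Function('K')(V) = Add(-4, Add(0, Mul(-1, V))) = Add(-4, Mul(-1, V)))
Function('W')(C, b) = 0
Add(Function('W')(6, Function('t')(Function('K')(6))), Mul(-43, Function('N')(Function('o')(4, 6)))) = Add(0, Mul(-43, Pow(Add(8, Mul(-1, 6)), 2))) = Add(0, Mul(-43, Pow(Add(8, -6), 2))) = Add(0, Mul(-43, Pow(2, 2))) = Add(0, Mul(-43, 4)) = Add(0, -172) = -172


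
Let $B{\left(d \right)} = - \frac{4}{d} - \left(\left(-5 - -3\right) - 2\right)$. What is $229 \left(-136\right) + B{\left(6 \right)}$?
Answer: $- \frac{93422}{3} \approx -31141.0$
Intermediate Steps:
$B{\left(d \right)} = 4 - \frac{4}{d}$ ($B{\left(d \right)} = - \frac{4}{d} - \left(\left(-5 + 3\right) - 2\right) = - \frac{4}{d} - \left(-2 - 2\right) = - \frac{4}{d} - -4 = - \frac{4}{d} + 4 = 4 - \frac{4}{d}$)
$229 \left(-136\right) + B{\left(6 \right)} = 229 \left(-136\right) + \left(4 - \frac{4}{6}\right) = -31144 + \left(4 - \frac{2}{3}\right) = -31144 + \frac{10}{3} = - \frac{93422}{3}$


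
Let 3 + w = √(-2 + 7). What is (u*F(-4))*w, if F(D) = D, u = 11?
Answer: 132 - 44*√5 ≈ 33.613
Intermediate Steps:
w = -3 + √5 (w = -3 + √(-2 + 7) = -3 + √5 ≈ -0.76393)
(u*F(-4))*w = (11*(-4))*(-3 + √5) = -44*(-3 + √5) = 132 - 44*√5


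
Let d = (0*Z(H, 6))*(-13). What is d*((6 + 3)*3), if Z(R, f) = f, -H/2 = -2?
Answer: 0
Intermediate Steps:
H = 4 (H = -2*(-2) = 4)
d = 0 (d = (0*6)*(-13) = 0*(-13) = 0)
d*((6 + 3)*3) = 0*((6 + 3)*3) = 0*(9*3) = 0*27 = 0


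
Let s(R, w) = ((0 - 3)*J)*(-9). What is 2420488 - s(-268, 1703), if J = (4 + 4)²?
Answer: 2418760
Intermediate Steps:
J = 64 (J = 8² = 64)
s(R, w) = 1728 (s(R, w) = ((0 - 3)*64)*(-9) = -3*64*(-9) = -192*(-9) = 1728)
2420488 - s(-268, 1703) = 2420488 - 1*1728 = 2420488 - 1728 = 2418760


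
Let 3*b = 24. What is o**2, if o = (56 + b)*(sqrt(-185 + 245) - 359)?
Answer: 528142336 - 5881856*sqrt(15) ≈ 5.0536e+8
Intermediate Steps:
b = 8 (b = (1/3)*24 = 8)
o = -22976 + 128*sqrt(15) (o = (56 + 8)*(sqrt(-185 + 245) - 359) = 64*(sqrt(60) - 359) = 64*(2*sqrt(15) - 359) = 64*(-359 + 2*sqrt(15)) = -22976 + 128*sqrt(15) ≈ -22480.)
o**2 = (-22976 + 128*sqrt(15))**2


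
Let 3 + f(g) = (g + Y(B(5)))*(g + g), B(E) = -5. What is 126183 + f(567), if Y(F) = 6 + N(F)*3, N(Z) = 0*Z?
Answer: 775962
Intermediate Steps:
N(Z) = 0
Y(F) = 6 (Y(F) = 6 + 0*3 = 6 + 0 = 6)
f(g) = -3 + 2*g*(6 + g) (f(g) = -3 + (g + 6)*(g + g) = -3 + (6 + g)*(2*g) = -3 + 2*g*(6 + g))
126183 + f(567) = 126183 + (-3 + 2*567² + 12*567) = 126183 + (-3 + 2*321489 + 6804) = 126183 + (-3 + 642978 + 6804) = 126183 + 649779 = 775962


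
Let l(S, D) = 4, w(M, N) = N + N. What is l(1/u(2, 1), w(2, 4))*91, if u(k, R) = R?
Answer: 364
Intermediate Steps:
w(M, N) = 2*N
l(1/u(2, 1), w(2, 4))*91 = 4*91 = 364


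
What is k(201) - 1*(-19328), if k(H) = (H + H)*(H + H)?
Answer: 180932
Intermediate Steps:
k(H) = 4*H² (k(H) = (2*H)*(2*H) = 4*H²)
k(201) - 1*(-19328) = 4*201² - 1*(-19328) = 4*40401 + 19328 = 161604 + 19328 = 180932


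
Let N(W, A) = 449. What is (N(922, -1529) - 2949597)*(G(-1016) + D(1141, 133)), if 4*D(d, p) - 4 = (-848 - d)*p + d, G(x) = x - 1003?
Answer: 200149827316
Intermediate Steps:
G(x) = -1003 + x
D(d, p) = 1 + d/4 + p*(-848 - d)/4 (D(d, p) = 1 + ((-848 - d)*p + d)/4 = 1 + (p*(-848 - d) + d)/4 = 1 + (d + p*(-848 - d))/4 = 1 + (d/4 + p*(-848 - d)/4) = 1 + d/4 + p*(-848 - d)/4)
(N(922, -1529) - 2949597)*(G(-1016) + D(1141, 133)) = (449 - 2949597)*((-1003 - 1016) + (1 - 212*133 + (¼)*1141 - ¼*1141*133)) = -2949148*(-2019 + (1 - 28196 + 1141/4 - 151753/4)) = -2949148*(-2019 - 65848) = -2949148*(-67867) = 200149827316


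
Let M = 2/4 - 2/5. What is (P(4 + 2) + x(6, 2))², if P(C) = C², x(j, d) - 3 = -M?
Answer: 151321/100 ≈ 1513.2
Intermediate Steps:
M = ⅒ (M = 2*(¼) - 2*⅕ = ½ - ⅖ = ⅒ ≈ 0.10000)
x(j, d) = 29/10 (x(j, d) = 3 - 1*⅒ = 3 - ⅒ = 29/10)
(P(4 + 2) + x(6, 2))² = ((4 + 2)² + 29/10)² = (6² + 29/10)² = (36 + 29/10)² = (389/10)² = 151321/100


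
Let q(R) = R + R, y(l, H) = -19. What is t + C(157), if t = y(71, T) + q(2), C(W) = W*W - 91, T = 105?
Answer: 24543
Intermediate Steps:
q(R) = 2*R
C(W) = -91 + W² (C(W) = W² - 91 = -91 + W²)
t = -15 (t = -19 + 2*2 = -19 + 4 = -15)
t + C(157) = -15 + (-91 + 157²) = -15 + (-91 + 24649) = -15 + 24558 = 24543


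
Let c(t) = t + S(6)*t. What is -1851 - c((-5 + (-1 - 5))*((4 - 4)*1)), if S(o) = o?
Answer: -1851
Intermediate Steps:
c(t) = 7*t (c(t) = t + 6*t = 7*t)
-1851 - c((-5 + (-1 - 5))*((4 - 4)*1)) = -1851 - 7*(-5 + (-1 - 5))*((4 - 4)*1) = -1851 - 7*(-5 - 6)*(0*1) = -1851 - 7*(-11*0) = -1851 - 7*0 = -1851 - 1*0 = -1851 + 0 = -1851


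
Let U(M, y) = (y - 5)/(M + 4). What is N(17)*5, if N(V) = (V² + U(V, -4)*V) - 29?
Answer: 8845/7 ≈ 1263.6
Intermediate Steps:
U(M, y) = (-5 + y)/(4 + M)
N(V) = -29 + V² - 9*V/(4 + V) (N(V) = (V² + ((-5 - 4)/(4 + V))*V) - 29 = (V² + (-9/(4 + V))*V) - 29 = (V² - 9*V/(4 + V)) - 29 = -29 + V² - 9*V/(4 + V))
N(17)*5 = ((-9*17 + (-29 + 17²)*(4 + 17))/(4 + 17))*5 = ((-153 + (-29 + 289)*21)/21)*5 = ((-153 + 260*21)/21)*5 = ((-153 + 5460)/21)*5 = ((1/21)*5307)*5 = (1769/7)*5 = 8845/7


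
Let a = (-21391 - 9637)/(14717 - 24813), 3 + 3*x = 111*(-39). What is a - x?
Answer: 3652413/2524 ≈ 1447.1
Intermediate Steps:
x = -1444 (x = -1 + (111*(-39))/3 = -1 + (⅓)*(-4329) = -1 - 1443 = -1444)
a = 7757/2524 (a = -31028/(-10096) = -31028*(-1/10096) = 7757/2524 ≈ 3.0733)
a - x = 7757/2524 - 1*(-1444) = 7757/2524 + 1444 = 3652413/2524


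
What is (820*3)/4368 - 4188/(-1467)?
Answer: 608389/177996 ≈ 3.4180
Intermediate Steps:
(820*3)/4368 - 4188/(-1467) = 2460*(1/4368) - 4188*(-1/1467) = 205/364 + 1396/489 = 608389/177996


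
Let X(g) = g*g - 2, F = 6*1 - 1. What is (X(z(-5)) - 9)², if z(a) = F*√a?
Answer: 18496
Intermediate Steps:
F = 5 (F = 6 - 1 = 5)
z(a) = 5*√a
X(g) = -2 + g² (X(g) = g² - 2 = -2 + g²)
(X(z(-5)) - 9)² = ((-2 + (5*√(-5))²) - 9)² = ((-2 + (5*(I*√5))²) - 9)² = ((-2 + (5*I*√5)²) - 9)² = ((-2 - 125) - 9)² = (-127 - 9)² = (-136)² = 18496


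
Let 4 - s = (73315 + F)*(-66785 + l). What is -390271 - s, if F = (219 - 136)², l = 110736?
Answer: 3524655729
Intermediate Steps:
F = 6889 (F = 83² = 6889)
s = -3525046000 (s = 4 - (73315 + 6889)*(-66785 + 110736) = 4 - 80204*43951 = 4 - 1*3525046004 = 4 - 3525046004 = -3525046000)
-390271 - s = -390271 - 1*(-3525046000) = -390271 + 3525046000 = 3524655729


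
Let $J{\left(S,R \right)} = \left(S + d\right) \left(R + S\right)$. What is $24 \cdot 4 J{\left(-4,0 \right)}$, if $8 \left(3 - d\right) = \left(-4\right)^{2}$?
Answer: $1152$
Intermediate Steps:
$d = 1$ ($d = 3 - \frac{\left(-4\right)^{2}}{8} = 3 - 2 = 1$)
$J{\left(S,R \right)} = \left(1 + S\right) \left(R + S\right)$ ($J{\left(S,R \right)} = \left(S + 1\right) \left(R + S\right) = \left(1 + S\right) \left(R + S\right)$)
$24 \cdot 4 J{\left(-4,0 \right)} = 24 \cdot 4 \left(0 - 4 + \left(-4\right)^{2} + 0 \left(-4\right)\right) = 96 \left(0 - 4 + 16 + 0\right) = 96 \cdot 12 = 1152$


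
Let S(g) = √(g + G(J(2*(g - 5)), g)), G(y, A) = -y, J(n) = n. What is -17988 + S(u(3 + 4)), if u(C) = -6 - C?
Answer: -17988 + √23 ≈ -17983.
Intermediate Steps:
S(g) = √(10 - g) (S(g) = √(g - 2*(g - 5)) = √(g - 2*(-5 + g)) = √(g - (-10 + 2*g)) = √(g + (10 - 2*g)) = √(10 - g))
-17988 + S(u(3 + 4)) = -17988 + √(10 - (-6 - (3 + 4))) = -17988 + √(10 - (-6 - 1*7)) = -17988 + √(10 - (-6 - 7)) = -17988 + √(10 - 1*(-13)) = -17988 + √(10 + 13) = -17988 + √23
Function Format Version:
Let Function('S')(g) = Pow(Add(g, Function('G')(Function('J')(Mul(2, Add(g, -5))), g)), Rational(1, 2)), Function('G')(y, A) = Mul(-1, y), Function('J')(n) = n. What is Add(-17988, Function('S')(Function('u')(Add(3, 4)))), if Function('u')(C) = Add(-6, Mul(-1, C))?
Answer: Add(-17988, Pow(23, Rational(1, 2))) ≈ -17983.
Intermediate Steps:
Function('S')(g) = Pow(Add(10, Mul(-1, g)), Rational(1, 2)) (Function('S')(g) = Pow(Add(g, Mul(-1, Mul(2, Add(g, -5)))), Rational(1, 2)) = Pow(Add(g, Mul(-1, Mul(2, Add(-5, g)))), Rational(1, 2)) = Pow(Add(g, Mul(-1, Add(-10, Mul(2, g)))), Rational(1, 2)) = Pow(Add(g, Add(10, Mul(-2, g))), Rational(1, 2)) = Pow(Add(10, Mul(-1, g)), Rational(1, 2)))
Add(-17988, Function('S')(Function('u')(Add(3, 4)))) = Add(-17988, Pow(Add(10, Mul(-1, Add(-6, Mul(-1, Add(3, 4))))), Rational(1, 2))) = Add(-17988, Pow(Add(10, Mul(-1, Add(-6, Mul(-1, 7)))), Rational(1, 2))) = Add(-17988, Pow(Add(10, Mul(-1, Add(-6, -7))), Rational(1, 2))) = Add(-17988, Pow(Add(10, Mul(-1, -13)), Rational(1, 2))) = Add(-17988, Pow(Add(10, 13), Rational(1, 2))) = Add(-17988, Pow(23, Rational(1, 2)))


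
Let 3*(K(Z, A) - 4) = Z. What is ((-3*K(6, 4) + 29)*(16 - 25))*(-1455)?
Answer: 144045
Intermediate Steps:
K(Z, A) = 4 + Z/3
((-3*K(6, 4) + 29)*(16 - 25))*(-1455) = ((-3*(4 + (⅓)*6) + 29)*(16 - 25))*(-1455) = ((-3*(4 + 2) + 29)*(-9))*(-1455) = ((-3*6 + 29)*(-9))*(-1455) = ((-18 + 29)*(-9))*(-1455) = (11*(-9))*(-1455) = -99*(-1455) = 144045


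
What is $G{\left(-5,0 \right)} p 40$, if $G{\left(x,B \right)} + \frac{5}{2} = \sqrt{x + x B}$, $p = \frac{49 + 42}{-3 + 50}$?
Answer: $- \frac{9100}{47} + \frac{3640 i \sqrt{5}}{47} \approx -193.62 + 173.18 i$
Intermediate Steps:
$p = \frac{91}{47} \approx 1.9362$
$G{\left(x,B \right)} = - \frac{5}{2} + \sqrt{x + B x}$ ($G{\left(x,B \right)} = - \frac{5}{2} + \sqrt{x + x B} = - \frac{5}{2} + \sqrt{x + B x}$)
$G{\left(-5,0 \right)} p 40 = \left(- \frac{5}{2} + \sqrt{- 5 \left(1 + 0\right)}\right) \frac{91}{47} \cdot 40 = \left(- \frac{5}{2} + \sqrt{\left(-5\right) 1}\right) \frac{91}{47} \cdot 40 = \left(- \frac{5}{2} + \sqrt{-5}\right) \frac{91}{47} \cdot 40 = \left(- \frac{5}{2} + i \sqrt{5}\right) \frac{91}{47} \cdot 40 = \left(- \frac{455}{94} + \frac{91 i \sqrt{5}}{47}\right) 40 = - \frac{9100}{47} + \frac{3640 i \sqrt{5}}{47}$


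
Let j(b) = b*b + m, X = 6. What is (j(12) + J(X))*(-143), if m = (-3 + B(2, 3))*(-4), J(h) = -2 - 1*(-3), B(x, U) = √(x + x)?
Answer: -21307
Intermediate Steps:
B(x, U) = √2*√x (B(x, U) = √(2*x) = √2*√x)
J(h) = 1 (J(h) = -2 + 3 = 1)
m = 4 (m = (-3 + √2*√2)*(-4) = (-3 + 2)*(-4) = -1*(-4) = 4)
j(b) = 4 + b² (j(b) = b*b + 4 = b² + 4 = 4 + b²)
(j(12) + J(X))*(-143) = ((4 + 12²) + 1)*(-143) = ((4 + 144) + 1)*(-143) = (148 + 1)*(-143) = 149*(-143) = -21307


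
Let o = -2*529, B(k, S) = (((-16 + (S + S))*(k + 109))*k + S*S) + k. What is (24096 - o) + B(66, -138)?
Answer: -3328336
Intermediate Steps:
B(k, S) = k + S² + k*(-16 + 2*S)*(109 + k) (B(k, S) = (((-16 + 2*S)*(109 + k))*k + S²) + k = (k*(-16 + 2*S)*(109 + k) + S²) + k = (S² + k*(-16 + 2*S)*(109 + k)) + k = k + S² + k*(-16 + 2*S)*(109 + k))
o = -1058
(24096 - o) + B(66, -138) = (24096 - 1*(-1058)) + ((-138)² - 1743*66 - 16*66² + 2*(-138)*66² + 218*(-138)*66) = (24096 + 1058) + (19044 - 115038 - 16*4356 + 2*(-138)*4356 - 1985544) = 25154 + (19044 - 115038 - 69696 - 1202256 - 1985544) = 25154 - 3353490 = -3328336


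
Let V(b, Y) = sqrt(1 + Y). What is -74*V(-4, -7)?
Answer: -74*I*sqrt(6) ≈ -181.26*I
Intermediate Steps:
-74*V(-4, -7) = -74*sqrt(1 - 7) = -74*I*sqrt(6)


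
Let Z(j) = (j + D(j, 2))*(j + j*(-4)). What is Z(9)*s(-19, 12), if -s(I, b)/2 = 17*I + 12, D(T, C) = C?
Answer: -184734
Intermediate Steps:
s(I, b) = -24 - 34*I (s(I, b) = -2*(17*I + 12) = -2*(12 + 17*I) = -24 - 34*I)
Z(j) = -3*j*(2 + j) (Z(j) = (j + 2)*(j + j*(-4)) = (2 + j)*(j - 4*j) = (2 + j)*(-3*j) = -3*j*(2 + j))
Z(9)*s(-19, 12) = (-3*9*(2 + 9))*(-24 - 34*(-19)) = (-3*9*11)*(-24 + 646) = -297*622 = -184734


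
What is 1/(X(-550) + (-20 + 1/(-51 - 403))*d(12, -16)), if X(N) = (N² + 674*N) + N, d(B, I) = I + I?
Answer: -227/15460954 ≈ -1.4682e-5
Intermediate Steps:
d(B, I) = 2*I
X(N) = N² + 675*N
1/(X(-550) + (-20 + 1/(-51 - 403))*d(12, -16)) = 1/(-550*(675 - 550) + (-20 + 1/(-51 - 403))*(2*(-16))) = 1/(-550*125 + (-20 + 1/(-454))*(-32)) = 1/(-68750 + (-20 - 1/454)*(-32)) = 1/(-68750 - 9081/454*(-32)) = 1/(-68750 + 145296/227) = 1/(-15460954/227) = -227/15460954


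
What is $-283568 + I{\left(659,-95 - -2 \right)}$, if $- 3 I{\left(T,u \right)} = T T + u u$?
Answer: $- \frac{1293634}{3} \approx -4.3121 \cdot 10^{5}$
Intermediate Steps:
$I{\left(T,u \right)} = - \frac{T^{2}}{3} - \frac{u^{2}}{3}$ ($I{\left(T,u \right)} = - \frac{T T + u u}{3} = - \frac{T^{2} + u^{2}}{3} = - \frac{T^{2}}{3} - \frac{u^{2}}{3}$)
$-283568 + I{\left(659,-95 - -2 \right)} = -283568 - \left(\frac{434281}{3} + \frac{\left(-95 - -2\right)^{2}}{3}\right) = -283568 - \left(\frac{434281}{3} + \frac{\left(-95 + 2\right)^{2}}{3}\right) = -283568 - \left(\frac{434281}{3} + \frac{\left(-93\right)^{2}}{3}\right) = -283568 - \frac{442930}{3} = - \frac{1293634}{3}$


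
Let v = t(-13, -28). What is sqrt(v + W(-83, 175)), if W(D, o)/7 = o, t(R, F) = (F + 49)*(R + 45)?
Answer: sqrt(1897) ≈ 43.555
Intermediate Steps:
t(R, F) = (45 + R)*(49 + F) (t(R, F) = (49 + F)*(45 + R) = (45 + R)*(49 + F))
v = 672 (v = 2205 + 45*(-28) + 49*(-13) - 28*(-13) = 2205 - 1260 - 637 + 364 = 672)
W(D, o) = 7*o
sqrt(v + W(-83, 175)) = sqrt(672 + 7*175) = sqrt(672 + 1225) = sqrt(1897)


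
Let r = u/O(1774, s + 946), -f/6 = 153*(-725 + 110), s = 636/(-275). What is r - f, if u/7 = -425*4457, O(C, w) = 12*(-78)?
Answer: -515177945/936 ≈ -5.5040e+5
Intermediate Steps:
s = -636/275 (s = 636*(-1/275) = -636/275 ≈ -2.3127)
O(C, w) = -936
u = -13259575 (u = 7*(-425*4457) = 7*(-1894225) = -13259575)
f = 564570 (f = -918*(-725 + 110) = -918*(-615) = -6*(-94095) = 564570)
r = 13259575/936 (r = -13259575/(-936) = -13259575*(-1/936) = 13259575/936 ≈ 14166.)
r - f = 13259575/936 - 1*564570 = 13259575/936 - 564570 = -515177945/936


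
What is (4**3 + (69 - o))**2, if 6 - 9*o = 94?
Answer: 1651225/81 ≈ 20386.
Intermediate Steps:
o = -88/9 (o = 2/3 - 1/9*94 = 2/3 - 94/9 = -88/9 ≈ -9.7778)
(4**3 + (69 - o))**2 = (4**3 + (69 - 1*(-88/9)))**2 = (64 + (69 + 88/9))**2 = (64 + 709/9)**2 = (1285/9)**2 = 1651225/81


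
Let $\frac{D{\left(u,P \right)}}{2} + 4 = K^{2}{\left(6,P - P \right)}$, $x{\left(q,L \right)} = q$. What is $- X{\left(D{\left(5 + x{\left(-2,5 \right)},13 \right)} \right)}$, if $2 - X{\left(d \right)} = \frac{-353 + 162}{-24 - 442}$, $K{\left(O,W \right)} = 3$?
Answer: $- \frac{741}{466} \approx -1.5901$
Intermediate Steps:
$D{\left(u,P \right)} = 10$ ($D{\left(u,P \right)} = -8 + 2 \cdot 3^{2} = -8 + 2 \cdot 9 = -8 + 18 = 10$)
$X{\left(d \right)} = \frac{741}{466}$ ($X{\left(d \right)} = 2 - \frac{-353 + 162}{-24 - 442} = 2 - - \frac{191}{-466} = 2 - \left(-191\right) \left(- \frac{1}{466}\right) = 2 - \frac{191}{466} = \frac{741}{466}$)
$- X{\left(D{\left(5 + x{\left(-2,5 \right)},13 \right)} \right)} = \left(-1\right) \frac{741}{466} = - \frac{741}{466}$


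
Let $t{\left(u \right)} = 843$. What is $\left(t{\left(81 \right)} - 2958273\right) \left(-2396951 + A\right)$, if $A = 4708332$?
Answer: $-6835747510830$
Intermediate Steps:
$\left(t{\left(81 \right)} - 2958273\right) \left(-2396951 + A\right) = \left(843 - 2958273\right) \left(-2396951 + 4708332\right) = \left(-2957430\right) 2311381 = -6835747510830$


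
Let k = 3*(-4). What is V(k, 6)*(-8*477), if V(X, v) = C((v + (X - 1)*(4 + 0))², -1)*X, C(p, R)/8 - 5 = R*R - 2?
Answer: 1465344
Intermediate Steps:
k = -12
C(p, R) = 24 + 8*R² (C(p, R) = 40 + 8*(R*R - 2) = 40 + 8*(R² - 2) = 40 + 8*(-2 + R²) = 40 + (-16 + 8*R²) = 24 + 8*R²)
V(X, v) = 32*X (V(X, v) = (24 + 8*(-1)²)*X = (24 + 8*1)*X = (24 + 8)*X = 32*X)
V(k, 6)*(-8*477) = (32*(-12))*(-8*477) = -384*(-3816) = 1465344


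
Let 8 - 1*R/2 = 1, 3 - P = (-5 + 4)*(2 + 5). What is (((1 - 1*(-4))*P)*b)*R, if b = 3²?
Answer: 6300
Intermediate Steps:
P = 10 (P = 3 - (-5 + 4)*(2 + 5) = 3 - (-1)*7 = 3 - 1*(-7) = 3 + 7 = 10)
b = 9
R = 14 (R = 16 - 2*1 = 16 - 2 = 14)
(((1 - 1*(-4))*P)*b)*R = (((1 - 1*(-4))*10)*9)*14 = (((1 + 4)*10)*9)*14 = ((5*10)*9)*14 = (50*9)*14 = 450*14 = 6300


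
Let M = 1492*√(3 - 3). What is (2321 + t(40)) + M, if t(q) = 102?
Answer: 2423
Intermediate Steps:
M = 0 (M = 1492*√0 = 1492*0 = 0)
(2321 + t(40)) + M = (2321 + 102) + 0 = 2423 + 0 = 2423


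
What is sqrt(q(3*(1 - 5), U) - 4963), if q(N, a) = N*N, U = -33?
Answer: I*sqrt(4819) ≈ 69.419*I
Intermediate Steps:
q(N, a) = N**2
sqrt(q(3*(1 - 5), U) - 4963) = sqrt((3*(1 - 5))**2 - 4963) = sqrt((3*(-4))**2 - 4963) = sqrt((-12)**2 - 4963) = sqrt(144 - 4963) = sqrt(-4819) = I*sqrt(4819)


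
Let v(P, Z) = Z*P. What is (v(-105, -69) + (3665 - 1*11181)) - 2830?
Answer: -3101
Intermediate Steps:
v(P, Z) = P*Z
(v(-105, -69) + (3665 - 1*11181)) - 2830 = (-105*(-69) + (3665 - 1*11181)) - 2830 = (7245 + (3665 - 11181)) - 2830 = (7245 - 7516) - 2830 = -271 - 2830 = -3101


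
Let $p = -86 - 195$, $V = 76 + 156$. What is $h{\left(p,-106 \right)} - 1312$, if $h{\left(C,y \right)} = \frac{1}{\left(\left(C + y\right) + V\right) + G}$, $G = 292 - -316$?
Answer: $- \frac{594335}{453} \approx -1312.0$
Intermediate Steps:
$G = 608$ ($G = 292 + 316 = 608$)
$V = 232$
$p = -281$
$h{\left(C,y \right)} = \frac{1}{840 + C + y}$ ($h{\left(C,y \right)} = \frac{1}{\left(\left(C + y\right) + 232\right) + 608} = \frac{1}{\left(232 + C + y\right) + 608} = \frac{1}{840 + C + y}$)
$h{\left(p,-106 \right)} - 1312 = \frac{1}{840 - 281 - 106} - 1312 = \frac{1}{453} - 1312 = - \frac{594335}{453}$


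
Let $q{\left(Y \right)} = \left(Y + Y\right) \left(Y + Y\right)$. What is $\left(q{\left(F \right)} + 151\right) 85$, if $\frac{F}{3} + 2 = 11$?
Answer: $260695$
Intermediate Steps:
$F = 27$ ($F = -6 + 3 \cdot 11 = -6 + 33 = 27$)
$q{\left(Y \right)} = 4 Y^{2}$ ($q{\left(Y \right)} = 2 Y 2 Y = 4 Y^{2}$)
$\left(q{\left(F \right)} + 151\right) 85 = \left(4 \cdot 27^{2} + 151\right) 85 = \left(4 \cdot 729 + 151\right) 85 = \left(2916 + 151\right) 85 = 3067 \cdot 85 = 260695$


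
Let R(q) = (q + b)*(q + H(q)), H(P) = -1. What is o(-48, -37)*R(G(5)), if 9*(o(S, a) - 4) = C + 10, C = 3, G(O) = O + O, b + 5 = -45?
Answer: -1960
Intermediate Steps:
b = -50 (b = -5 - 45 = -50)
G(O) = 2*O
o(S, a) = 49/9 (o(S, a) = 4 + (3 + 10)/9 = 4 + (⅑)*13 = 4 + 13/9 = 49/9)
R(q) = (-1 + q)*(-50 + q) (R(q) = (q - 50)*(q - 1) = (-50 + q)*(-1 + q) = (-1 + q)*(-50 + q))
o(-48, -37)*R(G(5)) = 49*(50 + (2*5)² - 102*5)/9 = 49*(50 + 10² - 51*10)/9 = 49*(50 + 100 - 510)/9 = (49/9)*(-360) = -1960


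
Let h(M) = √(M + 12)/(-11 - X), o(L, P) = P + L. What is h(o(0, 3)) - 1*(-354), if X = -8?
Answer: 354 - √15/3 ≈ 352.71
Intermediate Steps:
o(L, P) = L + P
h(M) = -√(12 + M)/3 (h(M) = √(M + 12)/(-11 - 1*(-8)) = √(12 + M)/(-11 + 8) = √(12 + M)/(-3) = √(12 + M)*(-⅓) = -√(12 + M)/3)
h(o(0, 3)) - 1*(-354) = -√(12 + (0 + 3))/3 - 1*(-354) = -√(12 + 3)/3 + 354 = -√15/3 + 354 = 354 - √15/3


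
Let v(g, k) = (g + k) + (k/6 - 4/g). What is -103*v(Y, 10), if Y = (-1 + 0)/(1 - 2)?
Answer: -2678/3 ≈ -892.67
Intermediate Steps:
Y = 1 (Y = -1/(-1) = -1*(-1) = 1)
v(g, k) = g - 4/g + 7*k/6 (v(g, k) = (g + k) + (k*(⅙) - 4/g) = (g + k) + (k/6 - 4/g) = (g + k) + (-4/g + k/6) = g - 4/g + 7*k/6)
-103*v(Y, 10) = -103*(1 - 4/1 + (7/6)*10) = -103*(1 - 4*1 + 35/3) = -103*(1 - 4 + 35/3) = -103*26/3 = -2678/3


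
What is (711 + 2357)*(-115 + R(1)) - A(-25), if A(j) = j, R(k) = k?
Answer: -349727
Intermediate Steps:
(711 + 2357)*(-115 + R(1)) - A(-25) = (711 + 2357)*(-115 + 1) - 1*(-25) = 3068*(-114) + 25 = -349752 + 25 = -349727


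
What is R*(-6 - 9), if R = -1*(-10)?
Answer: -150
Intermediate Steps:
R = 10
R*(-6 - 9) = 10*(-6 - 9) = 10*(-15) = -150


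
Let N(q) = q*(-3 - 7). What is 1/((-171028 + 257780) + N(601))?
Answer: 1/80742 ≈ 1.2385e-5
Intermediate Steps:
N(q) = -10*q (N(q) = q*(-10) = -10*q)
1/((-171028 + 257780) + N(601)) = 1/((-171028 + 257780) - 10*601) = 1/(86752 - 6010) = 1/80742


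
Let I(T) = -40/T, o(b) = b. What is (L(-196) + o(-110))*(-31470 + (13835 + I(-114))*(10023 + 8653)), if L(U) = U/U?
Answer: -1605175414550/57 ≈ -2.8161e+10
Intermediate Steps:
L(U) = 1
(L(-196) + o(-110))*(-31470 + (13835 + I(-114))*(10023 + 8653)) = (1 - 110)*(-31470 + (13835 - 40/(-114))*(10023 + 8653)) = -109*(-31470 + (13835 - 40*(-1/114))*18676) = -109*(-31470 + (13835 + 20/57)*18676) = -109*(-31470 + (788615/57)*18676) = -109*(-31470 + 14728173740/57) = -109*14726379950/57 = -1605175414550/57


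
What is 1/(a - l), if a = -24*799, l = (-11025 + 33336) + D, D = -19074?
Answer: -1/22413 ≈ -4.4617e-5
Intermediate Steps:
l = 3237 (l = (-11025 + 33336) - 19074 = 22311 - 19074 = 3237)
a = -19176
1/(a - l) = 1/(-19176 - 1*3237) = 1/(-19176 - 3237) = 1/(-22413) = -1/22413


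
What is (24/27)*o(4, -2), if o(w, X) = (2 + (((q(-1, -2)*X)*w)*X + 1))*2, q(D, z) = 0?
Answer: 16/3 ≈ 5.3333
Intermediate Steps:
o(w, X) = 6 (o(w, X) = (2 + (((0*X)*w)*X + 1))*2 = (2 + ((0*w)*X + 1))*2 = (2 + (0*X + 1))*2 = (2 + (0 + 1))*2 = (2 + 1)*2 = 3*2 = 6)
(24/27)*o(4, -2) = (24/27)*6 = ((1/27)*24)*6 = (8/9)*6 = 16/3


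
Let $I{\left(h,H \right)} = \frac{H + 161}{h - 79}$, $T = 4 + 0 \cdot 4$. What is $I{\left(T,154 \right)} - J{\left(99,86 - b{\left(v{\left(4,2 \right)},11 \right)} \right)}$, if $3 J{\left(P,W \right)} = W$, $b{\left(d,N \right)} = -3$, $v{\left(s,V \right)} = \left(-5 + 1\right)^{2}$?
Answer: $- \frac{508}{15} \approx -33.867$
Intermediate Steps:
$v{\left(s,V \right)} = 16$ ($v{\left(s,V \right)} = \left(-4\right)^{2} = 16$)
$T = 4$ ($T = 4 + 0 = 4$)
$J{\left(P,W \right)} = \frac{W}{3}$
$I{\left(h,H \right)} = \frac{161 + H}{-79 + h}$
$I{\left(T,154 \right)} - J{\left(99,86 - b{\left(v{\left(4,2 \right)},11 \right)} \right)} = \frac{161 + 154}{-79 + 4} - \frac{86 - -3}{3} = \frac{1}{-75} \cdot 315 - \frac{86 + 3}{3} = \left(- \frac{1}{75}\right) 315 - \frac{1}{3} \cdot 89 = - \frac{21}{5} - \frac{89}{3} = - \frac{508}{15}$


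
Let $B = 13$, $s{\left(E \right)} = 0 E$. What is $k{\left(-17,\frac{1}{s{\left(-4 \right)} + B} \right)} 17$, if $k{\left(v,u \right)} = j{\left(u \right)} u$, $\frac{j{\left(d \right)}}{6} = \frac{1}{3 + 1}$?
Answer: $\frac{51}{26} \approx 1.9615$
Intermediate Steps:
$s{\left(E \right)} = 0$
$j{\left(d \right)} = \frac{3}{2}$ ($j{\left(d \right)} = \frac{6}{3 + 1} = \frac{6}{4} = 6 \cdot \frac{1}{4} = \frac{3}{2}$)
$k{\left(v,u \right)} = \frac{3 u}{2}$
$k{\left(-17,\frac{1}{s{\left(-4 \right)} + B} \right)} 17 = \frac{3}{2 \left(0 + 13\right)} 17 = \frac{3}{2 \cdot 13} \cdot 17 = \frac{3}{2} \cdot \frac{1}{13} \cdot 17 = \frac{3}{26} \cdot 17 = \frac{51}{26}$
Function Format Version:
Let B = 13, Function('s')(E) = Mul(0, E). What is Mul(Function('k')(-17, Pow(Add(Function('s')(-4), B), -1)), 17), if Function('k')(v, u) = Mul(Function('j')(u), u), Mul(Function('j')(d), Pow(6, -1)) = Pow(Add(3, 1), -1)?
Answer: Rational(51, 26) ≈ 1.9615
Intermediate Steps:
Function('s')(E) = 0
Function('j')(d) = Rational(3, 2) (Function('j')(d) = Mul(6, Pow(Add(3, 1), -1)) = Mul(6, Pow(4, -1)) = Mul(6, Rational(1, 4)) = Rational(3, 2))
Function('k')(v, u) = Mul(Rational(3, 2), u)
Mul(Function('k')(-17, Pow(Add(Function('s')(-4), B), -1)), 17) = Mul(Mul(Rational(3, 2), Pow(Add(0, 13), -1)), 17) = Mul(Mul(Rational(3, 2), Pow(13, -1)), 17) = Mul(Mul(Rational(3, 2), Rational(1, 13)), 17) = Mul(Rational(3, 26), 17) = Rational(51, 26)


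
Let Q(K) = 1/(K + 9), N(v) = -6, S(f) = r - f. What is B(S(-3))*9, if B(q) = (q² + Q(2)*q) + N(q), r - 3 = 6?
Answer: 13770/11 ≈ 1251.8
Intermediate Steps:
r = 9 (r = 3 + 6 = 9)
S(f) = 9 - f
Q(K) = 1/(9 + K)
B(q) = -6 + q² + q/11 (B(q) = (q² + q/(9 + 2)) - 6 = (q² + q/11) - 6 = -6 + q² + q/11)
B(S(-3))*9 = (-6 + (9 - 1*(-3))² + (9 - 1*(-3))/11)*9 = (-6 + (9 + 3)² + (9 + 3)/11)*9 = (-6 + 12² + (1/11)*12)*9 = (-6 + 144 + 12/11)*9 = (1530/11)*9 = 13770/11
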